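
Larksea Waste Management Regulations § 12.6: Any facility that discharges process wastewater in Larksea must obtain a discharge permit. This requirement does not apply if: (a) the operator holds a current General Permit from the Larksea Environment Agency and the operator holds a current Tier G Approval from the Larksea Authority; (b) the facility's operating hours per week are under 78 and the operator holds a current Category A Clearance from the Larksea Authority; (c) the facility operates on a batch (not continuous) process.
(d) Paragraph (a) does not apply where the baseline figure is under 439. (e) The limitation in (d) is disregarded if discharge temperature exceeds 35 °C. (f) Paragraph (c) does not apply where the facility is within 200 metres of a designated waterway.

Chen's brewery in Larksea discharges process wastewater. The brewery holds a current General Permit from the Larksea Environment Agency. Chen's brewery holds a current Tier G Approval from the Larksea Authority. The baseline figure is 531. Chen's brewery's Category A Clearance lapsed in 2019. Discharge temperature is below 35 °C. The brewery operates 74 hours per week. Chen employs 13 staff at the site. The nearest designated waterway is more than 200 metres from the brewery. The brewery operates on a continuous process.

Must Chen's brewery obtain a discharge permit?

Exception (a) is satisfied on its face — a current General Permit is held; a current Tier G Approval is held. Under paragraphs (d)–(e): (d) does not operate here — the baseline figure is 531, not under 439. Exception (a) stands.
Exception (b) fails — the Category A Clearance is not current.
Exception (c) fails — the facility operates on a continuous process.

No — exception (a) applies; Chen's brewery is not required to obtain a discharge permit.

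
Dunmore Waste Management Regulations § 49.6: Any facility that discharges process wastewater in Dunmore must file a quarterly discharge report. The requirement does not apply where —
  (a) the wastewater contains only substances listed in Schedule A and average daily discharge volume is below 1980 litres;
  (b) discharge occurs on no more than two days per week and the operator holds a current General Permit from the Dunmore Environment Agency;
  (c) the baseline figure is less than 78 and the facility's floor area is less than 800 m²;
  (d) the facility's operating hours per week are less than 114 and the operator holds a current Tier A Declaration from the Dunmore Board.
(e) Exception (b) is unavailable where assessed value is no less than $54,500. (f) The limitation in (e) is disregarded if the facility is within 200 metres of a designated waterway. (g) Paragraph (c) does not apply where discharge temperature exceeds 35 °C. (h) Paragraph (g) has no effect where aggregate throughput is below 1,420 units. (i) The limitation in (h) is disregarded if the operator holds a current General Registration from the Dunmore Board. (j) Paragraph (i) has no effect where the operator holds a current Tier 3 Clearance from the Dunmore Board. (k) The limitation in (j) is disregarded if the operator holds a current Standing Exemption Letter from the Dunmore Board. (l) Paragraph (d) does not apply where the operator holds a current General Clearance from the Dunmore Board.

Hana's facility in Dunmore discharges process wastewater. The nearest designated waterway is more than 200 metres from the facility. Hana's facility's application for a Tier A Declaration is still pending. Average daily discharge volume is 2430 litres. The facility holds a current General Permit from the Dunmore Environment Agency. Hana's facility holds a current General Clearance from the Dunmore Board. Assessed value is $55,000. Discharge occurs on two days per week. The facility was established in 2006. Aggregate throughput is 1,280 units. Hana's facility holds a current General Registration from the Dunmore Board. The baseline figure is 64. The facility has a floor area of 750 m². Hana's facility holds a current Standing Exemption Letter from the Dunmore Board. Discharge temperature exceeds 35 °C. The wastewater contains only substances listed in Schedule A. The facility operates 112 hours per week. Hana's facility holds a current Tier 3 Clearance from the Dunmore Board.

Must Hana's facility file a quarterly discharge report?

Yes — Hana's facility must file a quarterly discharge report.

Exception (a) does not apply: average daily discharge volume is 2430 litres, not below 1980 litres.
Exception (b): discharge occurs on no more than two days per week; a current General Permit is held — every condition holds. Turning to paragraphs (e)–(f): (e) is triggered — assessed value is $55,000, meeting the $54,500 threshold. (f), which would lift (e), is not engaged — the facility is more than 200 m from any designated waterway. Exception (b) does not apply.
Exception (c): the baseline figure is 64, less than the 78 limit; the facility's floor area is 750 m², less than the 800 m² limit — every condition holds. However, paragraphs (g)–(k) must be considered: (g) operates against (c): discharge temperature exceeds 35 °C. (h) would limit (g) — aggregate throughput is 1,280 units, below the 1,420 units limit — but (i) sets (h) aside: (i) operates against (h): a current General Registration is held. (j) would limit (i) — a current Tier 3 Clearance is held — but (k) sets (j) aside: (k) operates against (j): a current Standing Exemption Letter is held. (c) is therefore removed.
Exception (d) requires that the operator holds a current Tier A Declaration from the Dunmore Board; but no current Tier A Declaration is held, so (d) is unavailable.
None of the exceptions is available; § 49.6 applies in full.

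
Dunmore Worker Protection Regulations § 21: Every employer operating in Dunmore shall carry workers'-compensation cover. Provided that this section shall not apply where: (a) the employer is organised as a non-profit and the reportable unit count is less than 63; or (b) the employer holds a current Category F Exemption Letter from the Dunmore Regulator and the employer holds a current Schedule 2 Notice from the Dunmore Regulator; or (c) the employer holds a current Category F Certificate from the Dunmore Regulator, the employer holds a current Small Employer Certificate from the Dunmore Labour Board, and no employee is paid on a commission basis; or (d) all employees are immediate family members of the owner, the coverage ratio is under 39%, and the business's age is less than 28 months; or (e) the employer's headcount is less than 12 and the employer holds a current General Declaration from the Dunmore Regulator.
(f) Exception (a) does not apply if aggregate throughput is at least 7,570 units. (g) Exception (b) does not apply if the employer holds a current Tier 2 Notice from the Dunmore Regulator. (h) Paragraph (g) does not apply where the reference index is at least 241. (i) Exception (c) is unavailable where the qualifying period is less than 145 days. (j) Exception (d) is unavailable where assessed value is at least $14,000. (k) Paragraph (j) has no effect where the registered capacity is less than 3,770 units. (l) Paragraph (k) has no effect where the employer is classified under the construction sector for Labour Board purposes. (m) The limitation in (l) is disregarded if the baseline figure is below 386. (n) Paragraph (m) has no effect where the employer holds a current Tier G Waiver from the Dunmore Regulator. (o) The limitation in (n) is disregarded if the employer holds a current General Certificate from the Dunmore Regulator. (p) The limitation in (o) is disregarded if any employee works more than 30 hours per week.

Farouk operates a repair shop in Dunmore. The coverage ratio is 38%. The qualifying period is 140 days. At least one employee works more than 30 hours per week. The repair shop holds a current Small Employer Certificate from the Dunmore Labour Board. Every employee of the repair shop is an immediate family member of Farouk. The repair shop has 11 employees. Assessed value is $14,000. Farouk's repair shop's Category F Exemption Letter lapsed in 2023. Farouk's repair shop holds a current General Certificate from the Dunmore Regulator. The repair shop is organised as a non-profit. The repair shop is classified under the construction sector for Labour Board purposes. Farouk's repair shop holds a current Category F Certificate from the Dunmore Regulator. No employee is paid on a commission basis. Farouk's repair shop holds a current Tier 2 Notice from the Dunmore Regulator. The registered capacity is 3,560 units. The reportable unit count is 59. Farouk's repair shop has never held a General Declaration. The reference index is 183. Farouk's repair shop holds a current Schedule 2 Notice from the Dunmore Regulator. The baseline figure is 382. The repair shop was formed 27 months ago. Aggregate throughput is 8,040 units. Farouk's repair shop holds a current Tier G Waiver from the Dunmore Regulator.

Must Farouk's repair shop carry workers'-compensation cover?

Yes — Farouk's repair shop must carry workers'-compensation cover.

Exception (a) is satisfied on its face — the employer is a non-profit; the reportable unit count is 59, less than the 63 limit. Turning to paragraph (f): (f) operates — aggregate throughput is 8,040 units, meeting the 7,570 units threshold. So (a) is unavailable.
Exception (b) requires that the employer holds a current Category F Exemption Letter from the Dunmore Regulator; but the Category F Exemption Letter is not current, so (b) is unavailable.
Exception (c): a current Category F Certificate is held; a current Small Employer Certificate is held; no employee is paid on commission — every condition holds. But applying paragraph (i): (i) applies — the qualifying period is 140 days, less than the 145 days limit. (c) is therefore removed.
Exception (d): every employee is an immediate family member; the coverage ratio is 38%, under the 39% limit; the business's age is 27 months, less than the 28 months limit — every condition holds. Turning to paragraphs (j)–(p): (j) operates — assessed value is $14,000, meeting the $14,000 threshold. (k) would limit (j) — the registered capacity is 3,560 units, less than the 3,770 units limit — but (l) sets (k) aside: (l) is triggered — the repair shop is classified under the construction sector. (m) would limit (l) — the baseline figure is 382, below the 386 limit — but (n) sets (m) aside: (n) operates against (m): a current Tier G Waiver is held. (o) would limit (n) — a current General Certificate is held — but (p) sets (o) aside: (p) operates — at least one employee exceeds 30 hours/week. So (d) is unavailable.
Exception (e) does not apply: no current General Declaration is held.
No exception is made out. Farouk's repair shop falls within the general rule.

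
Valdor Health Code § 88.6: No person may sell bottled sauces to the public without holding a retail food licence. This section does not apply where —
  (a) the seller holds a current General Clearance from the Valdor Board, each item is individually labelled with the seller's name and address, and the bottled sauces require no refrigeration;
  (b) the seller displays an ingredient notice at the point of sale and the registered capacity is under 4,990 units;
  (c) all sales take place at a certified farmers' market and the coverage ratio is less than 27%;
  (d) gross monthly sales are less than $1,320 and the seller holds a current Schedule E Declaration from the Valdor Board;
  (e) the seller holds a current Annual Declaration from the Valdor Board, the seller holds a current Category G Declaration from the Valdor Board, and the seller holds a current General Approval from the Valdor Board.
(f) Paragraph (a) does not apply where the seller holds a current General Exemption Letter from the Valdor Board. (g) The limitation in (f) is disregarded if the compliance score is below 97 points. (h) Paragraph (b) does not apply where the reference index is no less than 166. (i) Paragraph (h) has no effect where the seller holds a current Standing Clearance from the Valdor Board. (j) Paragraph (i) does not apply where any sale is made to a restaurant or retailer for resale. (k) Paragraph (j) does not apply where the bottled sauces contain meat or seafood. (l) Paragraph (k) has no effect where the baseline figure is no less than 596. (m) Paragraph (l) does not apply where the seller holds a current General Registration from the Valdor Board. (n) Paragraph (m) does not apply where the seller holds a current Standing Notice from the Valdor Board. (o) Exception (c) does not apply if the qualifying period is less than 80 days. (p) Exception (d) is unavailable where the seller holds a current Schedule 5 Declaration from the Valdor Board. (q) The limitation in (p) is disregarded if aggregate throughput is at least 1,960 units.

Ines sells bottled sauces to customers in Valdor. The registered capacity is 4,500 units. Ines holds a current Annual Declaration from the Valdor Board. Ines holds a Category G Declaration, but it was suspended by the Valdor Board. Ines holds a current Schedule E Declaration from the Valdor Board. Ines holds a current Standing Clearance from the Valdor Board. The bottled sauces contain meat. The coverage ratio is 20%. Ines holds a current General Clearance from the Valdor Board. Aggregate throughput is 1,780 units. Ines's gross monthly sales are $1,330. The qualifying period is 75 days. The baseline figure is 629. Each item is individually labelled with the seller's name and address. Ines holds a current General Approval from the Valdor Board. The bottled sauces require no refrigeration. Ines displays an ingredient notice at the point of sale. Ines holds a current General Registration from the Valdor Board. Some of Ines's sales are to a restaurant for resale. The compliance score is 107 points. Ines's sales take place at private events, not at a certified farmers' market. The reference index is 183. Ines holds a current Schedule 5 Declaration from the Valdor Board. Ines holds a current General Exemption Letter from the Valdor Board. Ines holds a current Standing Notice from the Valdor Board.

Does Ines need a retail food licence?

Yes — Ines must hold a retail food licence.

Exception (a) is satisfied on its face — a current General Clearance is held; items are individually labelled; the bottled sauces are shelf-stable. However, paragraphs (f)–(g) must be considered: (f) operates — a current General Exemption Letter is held. (g) is inapplicable (the compliance score is 107 points, not below 97 points), so (f) stands. So (a) is unavailable.
Exception (b)'s conditions are all satisfied: an ingredient notice is displayed; the registered capacity is 4,500 units, under the 4,990 units limit. Turning to paragraphs (h)–(n): (h) applies — the reference index is 183, meeting the 166 threshold. (i) would limit (h) — a current Standing Clearance is held — but (j) sets (i) aside: (j) operates against (i): some sales are to a restaurant for resale. (k) is triggered (the bottled sauces contain meat), but yields to (l): (l) is triggered — the baseline figure is 629, meeting the 596 threshold. (m) is engaged (a current General Registration is held), but is itself disapplied by (n): (n) operates against (m): a current Standing Notice is held. Exception (b) does not apply.
Exception (c) requires that all sales take place at a certified farmers' market; but sales are at private events, not a certified farmers' market, so (c) is unavailable.
Exception (d) does not apply: gross monthly sales are $1,330, not less than $1,320.
Exception (e) fails — the Category G Declaration is not current.
No exception is made out. Ines falls within the general rule.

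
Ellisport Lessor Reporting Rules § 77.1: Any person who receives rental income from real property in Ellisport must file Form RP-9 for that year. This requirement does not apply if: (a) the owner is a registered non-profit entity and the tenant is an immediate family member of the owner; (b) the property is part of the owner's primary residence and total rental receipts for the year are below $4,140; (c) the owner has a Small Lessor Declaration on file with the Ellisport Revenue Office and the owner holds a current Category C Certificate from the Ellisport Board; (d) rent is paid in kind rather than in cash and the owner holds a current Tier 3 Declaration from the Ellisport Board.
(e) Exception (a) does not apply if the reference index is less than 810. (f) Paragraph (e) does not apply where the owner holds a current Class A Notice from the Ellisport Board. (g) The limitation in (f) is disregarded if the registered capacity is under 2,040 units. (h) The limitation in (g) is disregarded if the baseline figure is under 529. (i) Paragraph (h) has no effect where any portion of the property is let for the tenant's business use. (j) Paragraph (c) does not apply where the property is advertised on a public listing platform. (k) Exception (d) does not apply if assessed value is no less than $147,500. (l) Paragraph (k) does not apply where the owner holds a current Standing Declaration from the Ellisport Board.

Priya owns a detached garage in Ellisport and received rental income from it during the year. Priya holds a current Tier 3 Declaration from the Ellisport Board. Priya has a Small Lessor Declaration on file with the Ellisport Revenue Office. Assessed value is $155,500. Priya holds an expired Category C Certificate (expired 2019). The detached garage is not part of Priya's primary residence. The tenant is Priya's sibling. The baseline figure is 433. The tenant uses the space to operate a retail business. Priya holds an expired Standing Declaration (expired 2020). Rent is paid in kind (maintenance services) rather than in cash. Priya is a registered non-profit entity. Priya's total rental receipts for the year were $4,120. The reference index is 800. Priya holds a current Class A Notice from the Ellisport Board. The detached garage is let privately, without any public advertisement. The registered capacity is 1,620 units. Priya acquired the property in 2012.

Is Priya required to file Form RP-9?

Yes — Priya must file Form RP-9.

Exception (a)'s conditions are all satisfied: Priya is a registered non-profit; the tenant is an immediate family member. Turning to paragraphs (e)–(i): (e) operates against (a): the reference index is 800, less than the 810 limit. (f) is triggered (a current Class A Notice is held), but is displaced by (g): (g) operates against (f): the registered capacity is 1,620 units, under the 2,040 units limit. (h) would limit (g) — the baseline figure is 433, under the 529 limit — but (i) sets (h) aside: (i) operates — the space is let for business use. (a) is therefore removed.
Exception (b) requires that the property is part of the owner's primary residence; but the detached garage is not part of the primary residence, so (b) is unavailable.
Exception (c) does not apply: the Category C Certificate is not current.
Exception (d): rent is paid in kind; a current Tier 3 Declaration is held — every condition holds. But: (k) operates — assessed value is $155,500, meeting the $147,500 threshold. (l) does not operate here (there is no Standing Declaration in force), so (k) stands. Exception (d) does not apply.
Every exception is unavailable, so the rule governs.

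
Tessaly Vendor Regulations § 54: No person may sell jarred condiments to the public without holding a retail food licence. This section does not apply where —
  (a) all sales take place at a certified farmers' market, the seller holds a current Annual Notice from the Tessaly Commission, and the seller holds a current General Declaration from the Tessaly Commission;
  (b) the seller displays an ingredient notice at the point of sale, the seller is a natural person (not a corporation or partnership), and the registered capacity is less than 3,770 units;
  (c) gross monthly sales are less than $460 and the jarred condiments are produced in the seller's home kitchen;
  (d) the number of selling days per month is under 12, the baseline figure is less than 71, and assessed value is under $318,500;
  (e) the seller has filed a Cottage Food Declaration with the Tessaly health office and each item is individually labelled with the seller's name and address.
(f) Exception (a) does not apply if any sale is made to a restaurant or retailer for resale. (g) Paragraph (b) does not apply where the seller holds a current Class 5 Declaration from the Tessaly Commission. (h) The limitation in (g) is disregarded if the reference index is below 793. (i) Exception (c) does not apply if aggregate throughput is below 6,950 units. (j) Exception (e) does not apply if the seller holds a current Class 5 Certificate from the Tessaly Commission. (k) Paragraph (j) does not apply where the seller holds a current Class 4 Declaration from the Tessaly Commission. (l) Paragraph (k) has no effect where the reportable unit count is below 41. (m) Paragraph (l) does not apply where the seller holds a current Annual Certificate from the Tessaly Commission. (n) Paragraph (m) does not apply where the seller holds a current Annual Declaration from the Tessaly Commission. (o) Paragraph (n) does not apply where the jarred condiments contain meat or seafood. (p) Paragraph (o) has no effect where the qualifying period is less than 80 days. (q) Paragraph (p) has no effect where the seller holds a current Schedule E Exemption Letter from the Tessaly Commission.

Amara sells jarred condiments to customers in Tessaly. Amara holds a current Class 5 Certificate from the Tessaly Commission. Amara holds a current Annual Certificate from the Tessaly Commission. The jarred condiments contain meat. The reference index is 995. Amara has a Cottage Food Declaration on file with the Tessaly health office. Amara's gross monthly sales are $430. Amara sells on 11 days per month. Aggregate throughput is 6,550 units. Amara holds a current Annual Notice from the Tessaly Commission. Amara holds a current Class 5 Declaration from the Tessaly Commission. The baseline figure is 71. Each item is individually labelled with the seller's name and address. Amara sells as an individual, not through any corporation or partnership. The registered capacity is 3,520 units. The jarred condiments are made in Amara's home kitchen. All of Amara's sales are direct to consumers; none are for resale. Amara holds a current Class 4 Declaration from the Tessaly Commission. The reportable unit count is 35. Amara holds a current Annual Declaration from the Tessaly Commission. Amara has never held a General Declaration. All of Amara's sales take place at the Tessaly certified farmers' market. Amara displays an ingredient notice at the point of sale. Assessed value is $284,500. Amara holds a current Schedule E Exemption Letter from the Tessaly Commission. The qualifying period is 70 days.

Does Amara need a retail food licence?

No — exception (e) applies; Amara is not required to hold a retail food licence.

Exception (a) does not apply: no current General Declaration is held.
Exception (b) is satisfied on its face — an ingredient notice is displayed; the seller is a natural person; the registered capacity is 3,520 units, less than the 3,770 units limit. But: (g) operates against (b): a current Class 5 Declaration is held. (h) is not triggered (the reference index is 995, not below 793), so (g) stands. (b) is therefore removed.
Exception (c)'s conditions are all satisfied: gross monthly sales are $430, less than the $460 limit; the jarred condiments are home-kitchen produced. But applying paragraph (i): (i) operates — aggregate throughput is 6,550 units, below the 6,950 units limit. Exception (c) does not apply.
Exception (d) requires that the baseline figure is less than 71; but the baseline figure is 71, not less than 71, so (d) is unavailable.
All of (e)'s requirements are met (a Cottage Food Declaration is on file; items are individually labelled). As to paragraphs (j)–(q): (j) operates (a current Class 5 Certificate is held), but is displaced by (k): (k) applies — a current Class 4 Declaration is held. (l) would limit (k) — the reportable unit count is 35, below the 41 limit — but (m) sets (l) aside: (m) is engaged — a current Annual Certificate is held. (n) is triggered (a current Annual Declaration is held), but yields to (o): (o) operates against (n): the jarred condiments contain meat. (p) applies (the qualifying period is 70 days, less than the 80 days limit), but is displaced by (q): (q) operates against (p): a current Schedule E Exemption Letter is held. (e) remains available.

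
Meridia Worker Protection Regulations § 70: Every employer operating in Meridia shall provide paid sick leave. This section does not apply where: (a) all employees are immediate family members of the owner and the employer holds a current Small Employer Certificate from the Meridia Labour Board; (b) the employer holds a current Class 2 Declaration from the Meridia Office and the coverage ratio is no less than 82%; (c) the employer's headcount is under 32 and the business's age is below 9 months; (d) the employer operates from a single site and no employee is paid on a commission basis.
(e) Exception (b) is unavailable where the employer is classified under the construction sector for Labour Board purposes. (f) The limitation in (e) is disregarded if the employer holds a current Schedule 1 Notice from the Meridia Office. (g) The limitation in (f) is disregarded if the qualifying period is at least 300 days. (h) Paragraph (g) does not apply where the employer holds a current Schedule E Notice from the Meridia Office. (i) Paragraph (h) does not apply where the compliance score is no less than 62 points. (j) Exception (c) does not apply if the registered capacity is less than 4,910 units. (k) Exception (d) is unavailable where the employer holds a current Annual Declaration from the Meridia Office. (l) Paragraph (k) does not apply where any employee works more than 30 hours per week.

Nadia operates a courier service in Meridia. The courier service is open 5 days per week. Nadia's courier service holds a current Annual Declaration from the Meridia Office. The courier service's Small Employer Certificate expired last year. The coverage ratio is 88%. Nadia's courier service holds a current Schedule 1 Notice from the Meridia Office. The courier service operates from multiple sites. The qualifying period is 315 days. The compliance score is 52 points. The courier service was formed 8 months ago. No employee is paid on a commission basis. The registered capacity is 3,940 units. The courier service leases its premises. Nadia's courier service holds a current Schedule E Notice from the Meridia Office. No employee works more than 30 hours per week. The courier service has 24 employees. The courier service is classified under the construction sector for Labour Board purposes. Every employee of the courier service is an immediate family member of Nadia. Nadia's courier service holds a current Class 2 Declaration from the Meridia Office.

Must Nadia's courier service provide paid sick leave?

No — exception (b) applies; Nadia's courier service is not required to provide paid sick leave.

Exception (a) does not apply: the Small Employer Certificate has expired.
Exception (b)'s conditions are all satisfied: a current Class 2 Declaration is held; the coverage ratio is 88%, meeting the 82% threshold. Under paragraphs (e)–(i): (e) would limit (b) — the courier service is classified under the construction sector — but (f) sets (e) aside: (f) is triggered — a current Schedule 1 Notice is held. (g) would limit (f) — the qualifying period is 315 days, meeting the 300 days threshold — but (h) sets (g) aside: (h) is engaged — a current Schedule E Notice is held. (i) does not operate here (the compliance score is 52 points, short of 62 points), so (h) stands. So (b) applies.
Exception (c): the employer's headcount is 24, under the 32 limit; the business's age is 8 months, below the 9 months limit — every condition holds. But applying paragraph (j): (j) operates — the registered capacity is 3,940 units, less than the 4,910 units limit. Exception (c) does not apply.
Exception (d) requires that the employer operates from a single site; but the employer operates from multiple sites, so (d) is unavailable.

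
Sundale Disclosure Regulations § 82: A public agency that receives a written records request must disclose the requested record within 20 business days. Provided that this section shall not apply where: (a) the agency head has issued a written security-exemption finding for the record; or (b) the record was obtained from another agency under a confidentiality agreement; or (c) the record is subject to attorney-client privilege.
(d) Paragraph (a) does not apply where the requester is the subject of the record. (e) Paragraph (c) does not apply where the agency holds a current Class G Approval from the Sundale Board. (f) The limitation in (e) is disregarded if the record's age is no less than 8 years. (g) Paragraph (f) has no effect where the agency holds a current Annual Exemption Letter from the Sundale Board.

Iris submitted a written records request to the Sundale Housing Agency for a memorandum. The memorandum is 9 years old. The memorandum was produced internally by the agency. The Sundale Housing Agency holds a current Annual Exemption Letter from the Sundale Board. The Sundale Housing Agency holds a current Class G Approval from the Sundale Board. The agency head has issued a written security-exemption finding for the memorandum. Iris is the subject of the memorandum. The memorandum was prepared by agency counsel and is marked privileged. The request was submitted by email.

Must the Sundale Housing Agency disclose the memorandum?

Exception (a): a written security-exemption finding has been issued — every condition holds. However, paragraph (d) must be considered: (d) operates against (a): Iris is the subject of the memorandum. So (a) is unavailable.
Exception (b) requires that the record was obtained from another agency under a confidentiality agreement; but the memorandum was produced internally, so (b) is unavailable.
All of (c)'s requirements are met (the memorandum is privileged). However, paragraphs (e)–(g) must be considered: (e) applies — a current Class G Approval is held. (f) would limit (e) — the record's age is 9 years, meeting the 8 years threshold — but (g) sets (f) aside: (g) operates against (f): a current Annual Exemption Letter is held. (c) is therefore removed.
None of the exceptions is available; § 82 applies in full.

Yes — the Sundale Housing Agency must disclose the memorandum.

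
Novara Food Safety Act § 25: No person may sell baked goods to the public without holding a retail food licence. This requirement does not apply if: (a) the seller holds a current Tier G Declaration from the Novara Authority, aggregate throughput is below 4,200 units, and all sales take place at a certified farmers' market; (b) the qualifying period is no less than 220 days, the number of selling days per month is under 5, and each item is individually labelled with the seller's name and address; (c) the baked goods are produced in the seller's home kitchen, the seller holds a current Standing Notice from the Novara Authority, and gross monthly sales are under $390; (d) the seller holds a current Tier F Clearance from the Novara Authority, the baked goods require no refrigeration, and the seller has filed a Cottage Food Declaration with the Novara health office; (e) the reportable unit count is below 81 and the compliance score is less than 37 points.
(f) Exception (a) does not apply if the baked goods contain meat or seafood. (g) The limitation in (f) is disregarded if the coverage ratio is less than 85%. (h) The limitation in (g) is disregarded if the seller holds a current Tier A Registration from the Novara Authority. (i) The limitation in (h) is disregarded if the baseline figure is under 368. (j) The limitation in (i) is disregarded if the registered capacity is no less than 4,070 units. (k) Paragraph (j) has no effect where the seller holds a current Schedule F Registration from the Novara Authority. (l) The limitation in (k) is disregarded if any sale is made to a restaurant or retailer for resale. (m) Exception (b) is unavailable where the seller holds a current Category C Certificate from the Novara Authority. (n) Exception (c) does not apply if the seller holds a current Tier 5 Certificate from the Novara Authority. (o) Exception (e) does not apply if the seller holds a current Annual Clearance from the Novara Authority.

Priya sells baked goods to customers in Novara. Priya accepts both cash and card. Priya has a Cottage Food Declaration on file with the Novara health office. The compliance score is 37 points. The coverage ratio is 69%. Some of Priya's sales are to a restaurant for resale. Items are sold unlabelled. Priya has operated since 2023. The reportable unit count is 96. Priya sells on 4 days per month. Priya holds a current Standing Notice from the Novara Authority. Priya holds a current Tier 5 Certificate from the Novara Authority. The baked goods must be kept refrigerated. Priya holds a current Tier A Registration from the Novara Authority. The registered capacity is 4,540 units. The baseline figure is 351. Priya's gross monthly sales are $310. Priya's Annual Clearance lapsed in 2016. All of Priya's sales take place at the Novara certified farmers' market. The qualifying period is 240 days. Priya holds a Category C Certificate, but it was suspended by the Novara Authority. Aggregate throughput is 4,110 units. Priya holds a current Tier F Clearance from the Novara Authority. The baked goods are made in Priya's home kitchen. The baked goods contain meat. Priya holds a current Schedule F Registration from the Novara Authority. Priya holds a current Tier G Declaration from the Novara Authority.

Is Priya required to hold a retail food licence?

Yes — Priya must hold a retail food licence.

Exception (a): a current Tier G Declaration is held; aggregate throughput is 4,110 units, below the 4,200 units limit; all sales are at a certified farmers' market — every condition holds. However, paragraphs (f)–(l) must be considered: (f) operates — the baked goods contain meat. (g) operates (the coverage ratio is 69%, less than the 85% limit), but yields to (h): (h) is triggered — a current Tier A Registration is held. (i) would limit (h) — the baseline figure is 351, under the 368 limit — but (j) sets (i) aside: (j) operates against (i): the registered capacity is 4,540 units, meeting the 4,070 units threshold. (k) is engaged (a current Schedule F Registration is held), but yields to (l): (l) operates against (k): some sales are to a restaurant for resale. Exception (a) does not apply.
Exception (b) fails — items are sold unlabelled.
Exception (c): the baked goods are home-kitchen produced; a current Standing Notice is held; gross monthly sales are $310, under the $390 limit — every condition holds. But: (n) is triggered — a current Tier 5 Certificate is held. Exception (c) does not apply.
Exception (d) fails — the baked goods require refrigeration.
Exception (e) requires that the reportable unit count is below 81; but the reportable unit count is 96, not below 81, so (e) is unavailable.
No exception displaces § 25.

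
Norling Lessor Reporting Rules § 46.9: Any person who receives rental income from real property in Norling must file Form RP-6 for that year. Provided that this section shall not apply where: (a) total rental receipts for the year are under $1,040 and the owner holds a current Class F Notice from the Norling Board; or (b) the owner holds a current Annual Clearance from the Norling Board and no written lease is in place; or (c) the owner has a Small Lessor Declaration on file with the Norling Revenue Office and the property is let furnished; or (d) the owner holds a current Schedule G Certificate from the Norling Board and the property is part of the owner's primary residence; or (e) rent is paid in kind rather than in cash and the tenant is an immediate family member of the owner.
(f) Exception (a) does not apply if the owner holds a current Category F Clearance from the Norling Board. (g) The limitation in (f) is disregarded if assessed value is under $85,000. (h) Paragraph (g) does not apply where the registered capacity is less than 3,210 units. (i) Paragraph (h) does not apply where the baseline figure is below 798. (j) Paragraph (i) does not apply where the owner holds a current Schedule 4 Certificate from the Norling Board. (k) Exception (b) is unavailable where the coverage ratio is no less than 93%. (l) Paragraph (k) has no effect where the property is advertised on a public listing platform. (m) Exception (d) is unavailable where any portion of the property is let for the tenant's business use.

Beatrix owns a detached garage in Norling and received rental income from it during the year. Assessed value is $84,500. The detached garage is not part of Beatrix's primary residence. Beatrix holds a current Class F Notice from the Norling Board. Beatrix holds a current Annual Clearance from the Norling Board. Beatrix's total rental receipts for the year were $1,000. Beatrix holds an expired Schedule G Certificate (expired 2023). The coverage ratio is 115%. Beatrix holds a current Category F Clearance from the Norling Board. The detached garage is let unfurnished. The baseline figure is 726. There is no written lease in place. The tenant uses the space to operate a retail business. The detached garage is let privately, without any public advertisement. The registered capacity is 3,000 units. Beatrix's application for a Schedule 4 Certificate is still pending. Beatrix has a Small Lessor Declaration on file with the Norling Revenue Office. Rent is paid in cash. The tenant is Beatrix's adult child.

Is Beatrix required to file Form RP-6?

No — exception (a) applies; Beatrix is not required to file Form RP-6.

All of (a)'s requirements are met (total rental receipts for the year are $1,000, under the $1,040 limit; a current Class F Notice is held). As to paragraphs (f)–(j): (f) would limit (a) — a current Category F Clearance is held — but (g) sets (f) aside: (g) operates against (f): assessed value is $84,500, under the $85,000 limit. (h) would limit (g) — the registered capacity is 3,000 units, less than the 3,210 units limit — but (i) sets (h) aside: (i) operates against (h): the baseline figure is 726, below the 798 limit. (j) is not engaged (the Schedule 4 Certificate is not current), so (i) stands. (a) remains available.
All of (b)'s requirements are met (a current Annual Clearance is held; there is no written lease). But: (k) operates — the coverage ratio is 115%, meeting the 93% threshold. (l), which would lift (k), is inapplicable — the property is let privately without advertisement. Exception (b) does not apply.
Exception (c) does not apply: the property is let unfurnished.
Exception (d) requires that the owner holds a current Schedule G Certificate from the Norling Board; but no current Schedule G Certificate is held, so (d) is unavailable.
Exception (e) does not apply: rent is paid in cash.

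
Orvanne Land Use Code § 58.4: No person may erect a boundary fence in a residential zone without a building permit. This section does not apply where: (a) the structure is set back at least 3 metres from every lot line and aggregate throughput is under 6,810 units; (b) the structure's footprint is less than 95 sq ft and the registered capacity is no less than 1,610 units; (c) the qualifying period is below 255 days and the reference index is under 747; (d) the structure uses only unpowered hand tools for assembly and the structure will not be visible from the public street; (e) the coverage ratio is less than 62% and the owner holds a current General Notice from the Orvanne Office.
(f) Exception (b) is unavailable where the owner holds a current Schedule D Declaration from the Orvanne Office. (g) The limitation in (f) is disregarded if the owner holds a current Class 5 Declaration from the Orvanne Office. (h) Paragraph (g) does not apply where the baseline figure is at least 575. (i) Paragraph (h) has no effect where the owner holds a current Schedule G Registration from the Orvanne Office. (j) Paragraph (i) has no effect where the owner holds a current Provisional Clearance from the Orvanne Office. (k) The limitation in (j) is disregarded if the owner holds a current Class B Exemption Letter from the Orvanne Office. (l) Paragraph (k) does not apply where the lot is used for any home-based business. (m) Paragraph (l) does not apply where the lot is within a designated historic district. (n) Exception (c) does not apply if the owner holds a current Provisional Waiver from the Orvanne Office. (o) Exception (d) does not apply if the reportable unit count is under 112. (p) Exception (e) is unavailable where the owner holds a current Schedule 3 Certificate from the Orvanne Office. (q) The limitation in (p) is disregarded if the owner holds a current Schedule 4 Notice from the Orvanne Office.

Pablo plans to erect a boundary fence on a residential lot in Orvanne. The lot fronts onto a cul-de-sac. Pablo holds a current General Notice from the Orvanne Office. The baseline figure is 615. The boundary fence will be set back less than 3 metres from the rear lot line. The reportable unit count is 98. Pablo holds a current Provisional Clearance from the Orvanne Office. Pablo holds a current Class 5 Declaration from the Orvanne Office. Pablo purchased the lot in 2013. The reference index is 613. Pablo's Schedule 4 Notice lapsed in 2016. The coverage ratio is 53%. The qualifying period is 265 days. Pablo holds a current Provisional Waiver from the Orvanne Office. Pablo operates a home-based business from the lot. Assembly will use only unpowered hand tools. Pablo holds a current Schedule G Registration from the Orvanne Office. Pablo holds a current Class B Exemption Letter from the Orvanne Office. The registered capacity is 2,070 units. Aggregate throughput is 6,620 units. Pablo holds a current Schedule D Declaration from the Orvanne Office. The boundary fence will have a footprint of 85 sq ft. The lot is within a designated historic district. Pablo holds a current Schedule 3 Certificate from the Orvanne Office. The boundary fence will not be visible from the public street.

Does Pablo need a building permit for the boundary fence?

Exception (a) does not apply: the rear setback is under 3 m.
Exception (b)'s conditions are all satisfied: the structure's footprint is 85 sq ft, less than the 95 sq ft limit; the registered capacity is 2,070 units, meeting the 1,610 units threshold. Under paragraphs (f)–(m): (f) would limit (b) — a current Schedule D Declaration is held — but (g) sets (f) aside: (g) is triggered — a current Class 5 Declaration is held. (h) applies (the baseline figure is 615, meeting the 575 threshold), but is set aside by (i): (i) is engaged — a current Schedule G Registration is held. (j) would limit (i) — a current Provisional Clearance is held — but (k) sets (j) aside: (k) is triggered — a current Class B Exemption Letter is held. (l) would limit (k) — a home-based business operates on the lot — but (m) sets (l) aside: (m) operates — the lot is in a historic district. So (b) applies.
Exception (c) requires that the qualifying period is below 255 days; but the qualifying period is 265 days, not below 255 days, so (c) is unavailable.
All of (d)'s requirements are met (assembly uses only hand tools; the structure will not be visible from the street). Turning to paragraph (o): (o) operates against (d): the reportable unit count is 98, under the 112 limit. Exception (d) does not apply.
Exception (e) is satisfied on its face — the coverage ratio is 53%, less than the 62% limit; a current General Notice is held. But applying paragraphs (p)–(q): (p) operates — a current Schedule 3 Certificate is held. (q), which would lift (p), is not engaged — there is no Schedule 4 Notice in force. So (e) is unavailable.

No — exception (b) applies; Pablo does not need a building permit.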